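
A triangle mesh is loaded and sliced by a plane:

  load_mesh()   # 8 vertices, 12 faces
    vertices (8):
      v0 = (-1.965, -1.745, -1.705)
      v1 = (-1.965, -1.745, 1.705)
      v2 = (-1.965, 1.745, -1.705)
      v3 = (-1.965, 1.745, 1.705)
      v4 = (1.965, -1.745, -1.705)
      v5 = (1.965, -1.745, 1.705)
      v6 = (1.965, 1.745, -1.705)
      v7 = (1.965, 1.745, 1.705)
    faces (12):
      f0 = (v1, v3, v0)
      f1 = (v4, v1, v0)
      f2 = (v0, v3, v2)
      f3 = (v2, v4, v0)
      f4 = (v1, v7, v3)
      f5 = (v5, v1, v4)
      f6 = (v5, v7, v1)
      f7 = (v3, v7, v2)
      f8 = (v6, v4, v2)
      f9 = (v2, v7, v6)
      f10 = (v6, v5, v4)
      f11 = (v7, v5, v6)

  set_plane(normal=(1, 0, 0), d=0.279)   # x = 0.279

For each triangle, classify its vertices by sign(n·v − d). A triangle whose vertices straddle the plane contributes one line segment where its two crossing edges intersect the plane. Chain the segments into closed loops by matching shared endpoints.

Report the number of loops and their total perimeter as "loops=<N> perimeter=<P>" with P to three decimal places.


loops=1 perimeter=13.800

Straddling triangles (8 of 12):
  (v4,v1,v0) [+--] → (0.279, -1.745, -0.242084)–(0.279, -1.745, -1.705)  len=1.4629
  (v2,v4,v0) [-+-] → (0.279, -0.247763, -1.705)–(0.279, -1.745, -1.705)  len=1.4972
  (v1,v7,v3) [-+-] → (0.279, 0.247763, 1.705)–(0.279, 1.745, 1.705)  len=1.4972
  (v5,v1,v4) [+-+] → (0.279, -1.745, 1.705)–(0.279, -1.745, -0.242084)  len=1.9471
  (v5,v7,v1) [++-] → (0.279, 0.247763, 1.705)–(0.279, -1.745, 1.705)  len=1.9928
  (v3,v7,v2) [-+-] → (0.279, 1.745, 1.705)–(0.279, 1.745, 0.242084)  len=1.4629
  (v6,v4,v2) [++-] → (0.279, -0.247763, -1.705)–(0.279, 1.745, -1.705)  len=1.9928
  (v2,v7,v6) [-++] → (0.279, 1.745, 0.242084)–(0.279, 1.745, -1.705)  len=1.9471

Chained into 1 loop(s):
  loop 1: 8 segments, perimeter = 13.8000
Total perimeter = 13.800


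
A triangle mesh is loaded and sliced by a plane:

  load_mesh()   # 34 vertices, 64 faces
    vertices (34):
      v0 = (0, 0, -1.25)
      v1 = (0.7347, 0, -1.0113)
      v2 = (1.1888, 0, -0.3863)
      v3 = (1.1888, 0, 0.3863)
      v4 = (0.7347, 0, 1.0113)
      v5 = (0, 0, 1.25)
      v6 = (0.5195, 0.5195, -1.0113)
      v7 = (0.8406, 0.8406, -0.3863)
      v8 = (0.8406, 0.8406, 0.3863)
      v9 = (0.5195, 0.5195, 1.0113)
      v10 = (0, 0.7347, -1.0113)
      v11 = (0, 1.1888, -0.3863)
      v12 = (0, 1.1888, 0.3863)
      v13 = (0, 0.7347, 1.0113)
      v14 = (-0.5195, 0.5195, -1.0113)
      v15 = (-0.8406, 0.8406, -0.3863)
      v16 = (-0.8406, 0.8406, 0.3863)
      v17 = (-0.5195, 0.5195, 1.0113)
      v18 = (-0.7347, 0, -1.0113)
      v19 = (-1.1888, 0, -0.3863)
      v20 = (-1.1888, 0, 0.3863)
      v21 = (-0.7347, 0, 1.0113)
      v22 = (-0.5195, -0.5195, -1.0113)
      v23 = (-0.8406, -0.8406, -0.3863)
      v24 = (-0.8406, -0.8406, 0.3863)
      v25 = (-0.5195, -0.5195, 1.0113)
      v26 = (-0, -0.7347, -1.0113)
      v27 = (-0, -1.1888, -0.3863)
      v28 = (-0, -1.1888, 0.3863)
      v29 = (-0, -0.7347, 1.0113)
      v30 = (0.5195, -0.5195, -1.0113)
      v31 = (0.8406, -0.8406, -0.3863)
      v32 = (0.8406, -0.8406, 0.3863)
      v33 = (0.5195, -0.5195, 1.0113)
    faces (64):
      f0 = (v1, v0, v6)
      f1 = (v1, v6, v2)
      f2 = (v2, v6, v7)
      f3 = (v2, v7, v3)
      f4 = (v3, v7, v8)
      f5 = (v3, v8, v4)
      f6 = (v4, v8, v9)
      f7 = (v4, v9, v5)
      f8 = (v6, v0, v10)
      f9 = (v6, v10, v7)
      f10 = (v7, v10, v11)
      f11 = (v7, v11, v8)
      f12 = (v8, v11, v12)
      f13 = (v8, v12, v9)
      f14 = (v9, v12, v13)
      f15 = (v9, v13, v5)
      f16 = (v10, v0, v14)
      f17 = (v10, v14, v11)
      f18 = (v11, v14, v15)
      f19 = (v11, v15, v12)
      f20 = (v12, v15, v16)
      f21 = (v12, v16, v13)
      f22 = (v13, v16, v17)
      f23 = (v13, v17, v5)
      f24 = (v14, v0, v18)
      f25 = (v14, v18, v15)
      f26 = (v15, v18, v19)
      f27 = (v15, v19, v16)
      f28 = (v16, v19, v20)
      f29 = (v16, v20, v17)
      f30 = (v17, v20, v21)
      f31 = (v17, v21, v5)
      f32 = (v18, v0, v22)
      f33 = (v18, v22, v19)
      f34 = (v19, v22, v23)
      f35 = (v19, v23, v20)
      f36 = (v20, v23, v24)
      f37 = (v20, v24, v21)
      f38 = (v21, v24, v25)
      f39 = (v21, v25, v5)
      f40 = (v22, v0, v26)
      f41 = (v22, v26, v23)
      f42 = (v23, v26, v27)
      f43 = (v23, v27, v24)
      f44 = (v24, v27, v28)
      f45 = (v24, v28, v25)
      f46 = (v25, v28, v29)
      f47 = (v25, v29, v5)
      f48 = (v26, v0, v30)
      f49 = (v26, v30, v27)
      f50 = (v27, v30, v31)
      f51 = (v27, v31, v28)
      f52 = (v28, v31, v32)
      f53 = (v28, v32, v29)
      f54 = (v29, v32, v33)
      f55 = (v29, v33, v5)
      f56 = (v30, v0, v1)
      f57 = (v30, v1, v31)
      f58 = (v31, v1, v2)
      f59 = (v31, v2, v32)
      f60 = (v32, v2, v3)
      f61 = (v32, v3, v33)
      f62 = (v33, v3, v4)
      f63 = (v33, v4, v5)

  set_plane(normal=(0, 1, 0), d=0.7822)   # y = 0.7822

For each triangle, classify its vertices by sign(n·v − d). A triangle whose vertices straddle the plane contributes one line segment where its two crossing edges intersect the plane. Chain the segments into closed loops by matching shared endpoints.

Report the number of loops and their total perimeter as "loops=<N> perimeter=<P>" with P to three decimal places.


Straddling triangles (18 of 64):
  (v2,v6,v7) [--+] → (0.7822, 0.7822, -0.499972)–(0.864791, 0.7822, -0.3863)  len=0.1405
  (v2,v7,v3) [-+-] → (0.864791, 0.7822, -0.3863)–(0.864791, 0.7822, -0.332624)  len=0.0537
  (v3,v7,v8) [-++] → (0.864791, 0.7822, -0.332624)–(0.864791, 0.7822, 0.3863)  len=0.7189
  (v3,v8,v4) [-+-] → (0.864791, 0.7822, 0.3863)–(0.833243, 0.7822, 0.429721)  len=0.0537
  (v4,v8,v9) [-+-] → (0.833243, 0.7822, 0.429721)–(0.7822, 0.7822, 0.499972)  len=0.0868
  (v6,v10,v7) [--+] → (0.37704, 0.7822, -0.730965)–(0.7822, 0.7822, -0.499972)  len=0.4664
  (v7,v10,v11) [+-+] → (0.37704, 0.7822, -0.730965)–(0, 0.7822, -0.945923)  len=0.4340
  (v8,v12,v9) [++-] → (0.315596, 0.7822, 0.765988)–(0.7822, 0.7822, 0.499972)  len=0.5371
  (v9,v12,v13) [-+-] → (0.315596, 0.7822, 0.765988)–(0, 0.7822, 0.945923)  len=0.3633
  (v10,v14,v11) [--+] → (-0.315596, 0.7822, -0.765988)–(0, 0.7822, -0.945923)  len=0.3633
  (v11,v14,v15) [+-+] → (-0.315596, 0.7822, -0.765988)–(-0.7822, 0.7822, -0.499972)  len=0.5371
  (v12,v16,v13) [++-] → (-0.37704, 0.7822, 0.730965)–(0, 0.7822, 0.945923)  len=0.4340
  (v13,v16,v17) [-+-] → (-0.37704, 0.7822, 0.730965)–(-0.7822, 0.7822, 0.499972)  len=0.4664
  (v14,v18,v15) [--+] → (-0.833243, 0.7822, -0.429721)–(-0.7822, 0.7822, -0.499972)  len=0.0868
  (v15,v18,v19) [+--] → (-0.833243, 0.7822, -0.429721)–(-0.864791, 0.7822, -0.3863)  len=0.0537
  (v15,v19,v16) [+-+] → (-0.864791, 0.7822, -0.3863)–(-0.864791, 0.7822, 0.332624)  len=0.7189
  (v16,v19,v20) [+--] → (-0.864791, 0.7822, 0.332624)–(-0.864791, 0.7822, 0.3863)  len=0.0537
  (v16,v20,v17) [+--] → (-0.864791, 0.7822, 0.3863)–(-0.7822, 0.7822, 0.499972)  len=0.1405

Chained into 1 loop(s):
  loop 1: 18 segments, perimeter = 5.7088
Total perimeter = 5.709

loops=1 perimeter=5.709


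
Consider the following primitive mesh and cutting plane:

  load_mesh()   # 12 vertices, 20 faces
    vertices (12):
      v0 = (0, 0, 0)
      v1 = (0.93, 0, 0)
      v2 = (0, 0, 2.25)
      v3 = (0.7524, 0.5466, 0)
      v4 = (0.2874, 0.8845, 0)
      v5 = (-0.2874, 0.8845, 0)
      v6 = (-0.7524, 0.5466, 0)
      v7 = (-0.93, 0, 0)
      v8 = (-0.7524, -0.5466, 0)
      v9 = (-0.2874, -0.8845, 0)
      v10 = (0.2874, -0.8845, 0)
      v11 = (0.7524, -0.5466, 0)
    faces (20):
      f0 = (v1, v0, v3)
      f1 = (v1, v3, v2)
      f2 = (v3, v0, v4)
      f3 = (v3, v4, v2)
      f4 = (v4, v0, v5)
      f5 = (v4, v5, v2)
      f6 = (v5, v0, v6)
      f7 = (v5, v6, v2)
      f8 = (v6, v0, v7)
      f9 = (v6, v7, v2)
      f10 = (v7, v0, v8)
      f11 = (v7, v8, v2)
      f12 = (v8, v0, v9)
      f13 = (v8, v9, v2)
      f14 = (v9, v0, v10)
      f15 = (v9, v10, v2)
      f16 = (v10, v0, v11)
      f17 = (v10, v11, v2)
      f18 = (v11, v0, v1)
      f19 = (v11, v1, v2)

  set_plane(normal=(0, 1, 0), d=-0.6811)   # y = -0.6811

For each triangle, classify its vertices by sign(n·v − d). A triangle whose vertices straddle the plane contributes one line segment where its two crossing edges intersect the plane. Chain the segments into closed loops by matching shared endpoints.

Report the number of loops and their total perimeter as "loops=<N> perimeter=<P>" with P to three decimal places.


loops=1 perimeter=2.822

Straddling triangles (6 of 20):
  (v8,v0,v9) [++-] → (-0.221309, -0.6811, 0)–(-0.567308, -0.6811, 0)  len=0.3460
  (v8,v9,v2) [+-+] → (-0.567308, -0.6811, 0)–(-0.221309, -0.6811, 0.517411)  len=0.6224
  (v9,v0,v10) [-+-] → (-0.221309, -0.6811, 0)–(0.221309, -0.6811, 0)  len=0.4426
  (v9,v10,v2) [--+] → (0.221309, -0.6811, 0.517411)–(-0.221309, -0.6811, 0.517411)  len=0.4426
  (v10,v0,v11) [-++] → (0.221309, -0.6811, 0)–(0.567308, -0.6811, 0)  len=0.3460
  (v10,v11,v2) [-++] → (0.567308, -0.6811, 0)–(0.221309, -0.6811, 0.517411)  len=0.6224

Chained into 1 loop(s):
  loop 1: 6 segments, perimeter = 2.8221
Total perimeter = 2.822


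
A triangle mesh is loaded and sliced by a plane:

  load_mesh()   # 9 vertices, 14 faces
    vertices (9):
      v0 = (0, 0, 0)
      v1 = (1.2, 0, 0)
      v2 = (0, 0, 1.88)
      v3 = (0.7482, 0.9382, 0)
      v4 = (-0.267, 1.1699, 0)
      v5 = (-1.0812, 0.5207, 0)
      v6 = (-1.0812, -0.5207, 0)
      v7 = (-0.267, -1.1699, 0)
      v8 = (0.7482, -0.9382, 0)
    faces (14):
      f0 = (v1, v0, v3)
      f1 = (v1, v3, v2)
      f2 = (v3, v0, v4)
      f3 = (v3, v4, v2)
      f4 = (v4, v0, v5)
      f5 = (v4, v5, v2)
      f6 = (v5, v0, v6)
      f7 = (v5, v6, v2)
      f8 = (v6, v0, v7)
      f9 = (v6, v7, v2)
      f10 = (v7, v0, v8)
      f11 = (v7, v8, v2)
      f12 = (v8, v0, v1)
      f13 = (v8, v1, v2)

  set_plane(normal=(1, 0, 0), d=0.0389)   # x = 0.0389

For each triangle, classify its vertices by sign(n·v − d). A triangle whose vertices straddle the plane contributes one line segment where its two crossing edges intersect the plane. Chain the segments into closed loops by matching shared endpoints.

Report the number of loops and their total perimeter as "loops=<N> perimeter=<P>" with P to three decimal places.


loops=1 perimeter=6.461

Straddling triangles (8 of 14):
  (v1,v0,v3) [+-+] → (0.0389, 0, 0)–(0.0389, 0.0487784, 0)  len=0.0488
  (v1,v3,v2) [++-] → (0.0389, 0.0487784, 1.78226)–(0.0389, 0, 1.81906)  len=0.0611
  (v3,v0,v4) [+--] → (0.0389, 0.0487784, 0)–(0.0389, 1.10008, 0)  len=1.0513
  (v3,v4,v2) [+--] → (0.0389, 1.10008, 0)–(0.0389, 0.0487784, 1.78226)  len=2.0692
  (v7,v0,v8) [--+] → (0.0389, -0.0487784, 0)–(0.0389, -1.10008, 0)  len=1.0513
  (v7,v8,v2) [-+-] → (0.0389, -1.10008, 0)–(0.0389, -0.0487784, 1.78226)  len=2.0692
  (v8,v0,v1) [+-+] → (0.0389, -0.0487784, 0)–(0.0389, 0, 0)  len=0.0488
  (v8,v1,v2) [++-] → (0.0389, 0, 1.81906)–(0.0389, -0.0487784, 1.78226)  len=0.0611

Chained into 1 loop(s):
  loop 1: 8 segments, perimeter = 6.4608
Total perimeter = 6.461


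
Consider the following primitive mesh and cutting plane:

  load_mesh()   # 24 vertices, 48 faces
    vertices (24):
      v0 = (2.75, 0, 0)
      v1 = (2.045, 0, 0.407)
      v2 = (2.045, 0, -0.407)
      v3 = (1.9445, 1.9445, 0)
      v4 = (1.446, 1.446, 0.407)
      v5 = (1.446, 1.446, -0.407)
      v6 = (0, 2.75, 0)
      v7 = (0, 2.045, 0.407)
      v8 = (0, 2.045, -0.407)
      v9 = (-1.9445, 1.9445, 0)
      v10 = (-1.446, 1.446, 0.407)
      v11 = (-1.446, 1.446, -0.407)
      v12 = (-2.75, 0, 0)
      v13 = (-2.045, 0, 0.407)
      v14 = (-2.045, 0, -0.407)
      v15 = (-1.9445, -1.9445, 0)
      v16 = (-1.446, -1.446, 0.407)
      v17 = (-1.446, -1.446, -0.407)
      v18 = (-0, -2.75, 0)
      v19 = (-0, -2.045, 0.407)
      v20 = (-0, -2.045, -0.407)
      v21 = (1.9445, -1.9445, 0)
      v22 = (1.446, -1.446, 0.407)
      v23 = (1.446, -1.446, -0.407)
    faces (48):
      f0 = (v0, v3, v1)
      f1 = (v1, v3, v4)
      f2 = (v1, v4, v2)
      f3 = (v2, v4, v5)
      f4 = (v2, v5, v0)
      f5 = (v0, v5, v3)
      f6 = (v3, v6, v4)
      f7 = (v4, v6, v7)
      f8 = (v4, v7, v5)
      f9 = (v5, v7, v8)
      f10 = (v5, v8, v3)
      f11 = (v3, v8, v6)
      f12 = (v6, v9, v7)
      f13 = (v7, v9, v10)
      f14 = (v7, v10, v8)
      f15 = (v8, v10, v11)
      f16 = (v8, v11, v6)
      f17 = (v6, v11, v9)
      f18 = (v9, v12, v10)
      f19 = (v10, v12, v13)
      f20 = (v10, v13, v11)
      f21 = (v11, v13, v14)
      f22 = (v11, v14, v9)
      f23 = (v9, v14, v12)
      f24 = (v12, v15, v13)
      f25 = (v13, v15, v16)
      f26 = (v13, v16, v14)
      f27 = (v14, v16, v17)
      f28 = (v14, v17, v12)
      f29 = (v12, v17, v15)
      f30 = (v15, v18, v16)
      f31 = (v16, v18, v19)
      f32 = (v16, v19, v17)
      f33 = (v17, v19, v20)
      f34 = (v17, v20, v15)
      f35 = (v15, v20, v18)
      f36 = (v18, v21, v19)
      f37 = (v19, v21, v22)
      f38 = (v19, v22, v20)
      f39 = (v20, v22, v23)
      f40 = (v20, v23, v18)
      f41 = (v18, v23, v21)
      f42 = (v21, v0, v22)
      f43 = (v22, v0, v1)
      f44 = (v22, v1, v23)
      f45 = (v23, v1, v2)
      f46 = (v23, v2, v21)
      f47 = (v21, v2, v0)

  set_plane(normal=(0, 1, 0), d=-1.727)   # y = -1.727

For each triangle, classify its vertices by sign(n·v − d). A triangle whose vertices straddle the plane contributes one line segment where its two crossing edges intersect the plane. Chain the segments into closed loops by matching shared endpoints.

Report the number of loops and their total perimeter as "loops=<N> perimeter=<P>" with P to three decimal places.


loops=2 perimeter=6.994

Straddling triangles (16 of 48):
  (v12,v15,v13) [+-+] → (-2.0346, -1.727, 0)–(-1.95574, -1.727, 0.0455246)  len=0.0911
  (v13,v15,v16) [+-+] → (-1.95574, -1.727, 0.0455246)–(-1.727, -1.727, 0.177578)  len=0.2641
  (v12,v17,v15) [++-] → (-1.727, -1.727, -0.177578)–(-2.0346, -1.727, 0)  len=0.3552
  (v15,v18,v16) [--+] → (-1.1344, -1.727, 0.319295)–(-1.727, -1.727, 0.177578)  len=0.6093
  (v16,v18,v19) [+--] → (-1.1344, -1.727, 0.319295)–(-0.767659, -1.727, 0.407)  len=0.3771
  (v16,v19,v17) [+-+] → (-0.767659, -1.727, 0.407)–(-0.767659, -1.727, -0.0251402)  len=0.4321
  (v17,v19,v20) [+--] → (-0.767659, -1.727, -0.0251402)–(-0.767659, -1.727, -0.407)  len=0.3819
  (v17,v20,v15) [+--] → (-0.767659, -1.727, -0.407)–(-1.727, -1.727, -0.177578)  len=0.9864
  (v19,v21,v22) [--+] → (1.727, -1.727, 0.177578)–(0.767659, -1.727, 0.407)  len=0.9864
  (v19,v22,v20) [-+-] → (0.767659, -1.727, 0.407)–(0.767659, -1.727, 0.0251402)  len=0.3819
  (v20,v22,v23) [-++] → (0.767659, -1.727, 0.0251402)–(0.767659, -1.727, -0.407)  len=0.4321
  (v20,v23,v18) [-+-] → (0.767659, -1.727, -0.407)–(1.1344, -1.727, -0.319295)  len=0.3771
  (v18,v23,v21) [-+-] → (1.1344, -1.727, -0.319295)–(1.727, -1.727, -0.177578)  len=0.6093
  (v21,v0,v22) [-++] → (2.0346, -1.727, 0)–(1.727, -1.727, 0.177578)  len=0.3552
  (v23,v2,v21) [++-] → (1.95574, -1.727, -0.0455246)–(1.727, -1.727, -0.177578)  len=0.2641
  (v21,v2,v0) [-++] → (1.95574, -1.727, -0.0455246)–(2.0346, -1.727, 0)  len=0.0911

Chained into 2 loop(s):
  loop 1: 8 segments, perimeter = 3.4971
  loop 2: 8 segments, perimeter = 3.4971
Total perimeter = 6.994


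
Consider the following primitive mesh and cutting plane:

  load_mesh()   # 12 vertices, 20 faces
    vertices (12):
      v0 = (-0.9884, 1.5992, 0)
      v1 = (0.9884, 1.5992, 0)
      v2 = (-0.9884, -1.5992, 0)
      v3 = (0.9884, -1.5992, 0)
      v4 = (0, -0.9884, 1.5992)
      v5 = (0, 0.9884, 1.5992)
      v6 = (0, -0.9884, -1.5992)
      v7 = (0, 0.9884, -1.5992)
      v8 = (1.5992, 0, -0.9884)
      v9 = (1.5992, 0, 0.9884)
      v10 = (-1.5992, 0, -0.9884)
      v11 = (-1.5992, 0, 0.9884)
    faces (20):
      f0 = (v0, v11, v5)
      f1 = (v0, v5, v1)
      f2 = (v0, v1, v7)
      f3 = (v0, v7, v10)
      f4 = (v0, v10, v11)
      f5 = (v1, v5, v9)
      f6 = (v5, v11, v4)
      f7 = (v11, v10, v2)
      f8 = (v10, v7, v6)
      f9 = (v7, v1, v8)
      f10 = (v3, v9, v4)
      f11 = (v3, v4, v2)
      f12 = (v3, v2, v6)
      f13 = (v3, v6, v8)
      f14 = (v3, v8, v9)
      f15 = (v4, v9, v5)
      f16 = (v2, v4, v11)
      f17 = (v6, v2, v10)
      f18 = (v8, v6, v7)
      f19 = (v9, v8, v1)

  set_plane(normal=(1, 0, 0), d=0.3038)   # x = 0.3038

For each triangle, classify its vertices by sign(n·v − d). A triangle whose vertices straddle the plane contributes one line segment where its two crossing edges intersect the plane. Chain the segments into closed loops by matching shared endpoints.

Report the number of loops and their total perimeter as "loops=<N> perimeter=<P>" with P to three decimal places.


loops=1 perimeter=10.070

Straddling triangles (10 of 20):
  (v0,v5,v1) [--+] → (0.3038, 1.17614, 1.10766)–(0.3038, 1.5992, 0)  len=1.1857
  (v0,v1,v7) [-+-] → (0.3038, 1.5992, 0)–(0.3038, 1.17614, -1.10766)  len=1.1857
  (v1,v5,v9) [+-+] → (0.3038, 1.17614, 1.10766)–(0.3038, 0.800634, 1.48317)  len=0.5310
  (v7,v1,v8) [-++] → (0.3038, 1.17614, -1.10766)–(0.3038, 0.800634, -1.48317)  len=0.5310
  (v3,v9,v4) [++-] → (0.3038, -0.800634, 1.48317)–(0.3038, -1.17614, 1.10766)  len=0.5310
  (v3,v4,v2) [+--] → (0.3038, -1.17614, 1.10766)–(0.3038, -1.5992, 0)  len=1.1857
  (v3,v2,v6) [+--] → (0.3038, -1.5992, 0)–(0.3038, -1.17614, -1.10766)  len=1.1857
  (v3,v6,v8) [+-+] → (0.3038, -1.17614, -1.10766)–(0.3038, -0.800634, -1.48317)  len=0.5310
  (v4,v9,v5) [-+-] → (0.3038, -0.800634, 1.48317)–(0.3038, 0.800634, 1.48317)  len=1.6013
  (v8,v6,v7) [+--] → (0.3038, -0.800634, -1.48317)–(0.3038, 0.800634, -1.48317)  len=1.6013

Chained into 1 loop(s):
  loop 1: 10 segments, perimeter = 10.0695
Total perimeter = 10.070


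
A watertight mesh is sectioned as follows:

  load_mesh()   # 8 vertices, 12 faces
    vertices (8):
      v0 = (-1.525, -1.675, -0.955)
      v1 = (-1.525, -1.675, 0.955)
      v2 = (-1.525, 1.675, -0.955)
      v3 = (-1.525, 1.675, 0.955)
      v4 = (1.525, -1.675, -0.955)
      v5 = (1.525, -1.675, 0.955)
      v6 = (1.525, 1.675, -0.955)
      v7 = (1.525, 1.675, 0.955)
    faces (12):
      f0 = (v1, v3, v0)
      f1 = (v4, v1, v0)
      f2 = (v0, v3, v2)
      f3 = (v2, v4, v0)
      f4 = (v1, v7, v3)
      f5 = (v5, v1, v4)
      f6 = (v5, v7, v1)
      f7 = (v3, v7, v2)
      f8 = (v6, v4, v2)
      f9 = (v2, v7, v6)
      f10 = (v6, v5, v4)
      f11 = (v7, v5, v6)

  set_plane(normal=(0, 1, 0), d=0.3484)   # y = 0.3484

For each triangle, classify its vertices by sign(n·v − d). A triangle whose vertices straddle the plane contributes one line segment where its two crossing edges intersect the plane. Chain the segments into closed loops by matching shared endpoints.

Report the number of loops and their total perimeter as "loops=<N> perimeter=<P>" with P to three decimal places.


loops=1 perimeter=9.920

Straddling triangles (8 of 12):
  (v1,v3,v0) [-+-] → (-1.525, 0.3484, 0.955)–(-1.525, 0.3484, 0.19864)  len=0.7564
  (v0,v3,v2) [-++] → (-1.525, 0.3484, 0.19864)–(-1.525, 0.3484, -0.955)  len=1.1536
  (v2,v4,v0) [+--] → (-0.3172, 0.3484, -0.955)–(-1.525, 0.3484, -0.955)  len=1.2078
  (v1,v7,v3) [-++] → (0.3172, 0.3484, 0.955)–(-1.525, 0.3484, 0.955)  len=1.8422
  (v5,v7,v1) [-+-] → (1.525, 0.3484, 0.955)–(0.3172, 0.3484, 0.955)  len=1.2078
  (v6,v4,v2) [+-+] → (1.525, 0.3484, -0.955)–(-0.3172, 0.3484, -0.955)  len=1.8422
  (v6,v5,v4) [+--] → (1.525, 0.3484, -0.19864)–(1.525, 0.3484, -0.955)  len=0.7564
  (v7,v5,v6) [+-+] → (1.525, 0.3484, 0.955)–(1.525, 0.3484, -0.19864)  len=1.1536

Chained into 1 loop(s):
  loop 1: 8 segments, perimeter = 9.9200
Total perimeter = 9.920


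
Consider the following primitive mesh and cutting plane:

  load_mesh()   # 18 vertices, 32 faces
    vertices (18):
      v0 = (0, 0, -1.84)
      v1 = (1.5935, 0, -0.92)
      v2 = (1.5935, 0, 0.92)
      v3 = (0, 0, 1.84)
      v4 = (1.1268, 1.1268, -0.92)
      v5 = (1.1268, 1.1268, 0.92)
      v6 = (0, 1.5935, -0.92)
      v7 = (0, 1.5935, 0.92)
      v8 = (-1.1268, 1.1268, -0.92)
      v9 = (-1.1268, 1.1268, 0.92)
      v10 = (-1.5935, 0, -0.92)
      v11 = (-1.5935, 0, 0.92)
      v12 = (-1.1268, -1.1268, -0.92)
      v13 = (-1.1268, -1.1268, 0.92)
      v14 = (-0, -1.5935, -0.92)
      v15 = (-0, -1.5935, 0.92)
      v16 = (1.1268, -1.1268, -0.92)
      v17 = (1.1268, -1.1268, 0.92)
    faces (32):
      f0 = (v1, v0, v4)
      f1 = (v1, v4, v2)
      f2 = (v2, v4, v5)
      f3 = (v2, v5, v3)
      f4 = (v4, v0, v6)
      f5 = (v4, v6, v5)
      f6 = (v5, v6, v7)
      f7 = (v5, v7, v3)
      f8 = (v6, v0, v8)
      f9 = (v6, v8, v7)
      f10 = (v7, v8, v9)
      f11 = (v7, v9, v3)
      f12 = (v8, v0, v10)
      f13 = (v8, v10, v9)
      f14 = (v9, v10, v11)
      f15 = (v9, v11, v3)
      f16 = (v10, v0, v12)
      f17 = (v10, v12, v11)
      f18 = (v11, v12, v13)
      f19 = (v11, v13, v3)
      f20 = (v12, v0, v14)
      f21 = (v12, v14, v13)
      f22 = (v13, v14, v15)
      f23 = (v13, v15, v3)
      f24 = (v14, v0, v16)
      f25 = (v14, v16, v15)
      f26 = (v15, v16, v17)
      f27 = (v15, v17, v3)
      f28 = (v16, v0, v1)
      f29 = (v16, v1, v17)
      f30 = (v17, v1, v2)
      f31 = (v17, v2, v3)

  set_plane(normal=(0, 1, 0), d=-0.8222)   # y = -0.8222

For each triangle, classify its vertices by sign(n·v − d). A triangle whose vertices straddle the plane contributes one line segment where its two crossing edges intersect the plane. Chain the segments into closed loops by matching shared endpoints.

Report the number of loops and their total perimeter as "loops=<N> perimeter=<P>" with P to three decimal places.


loops=1 perimeter=9.051

Straddling triangles (12 of 32):
  (v10,v0,v12) [++-] → (-0.8222, -0.8222, -1.1687)–(-1.25296, -0.8222, -0.92)  len=0.4974
  (v10,v12,v11) [+-+] → (-1.25296, -0.8222, -0.92)–(-1.25296, -0.8222, -0.422606)  len=0.4974
  (v11,v12,v13) [+--] → (-1.25296, -0.8222, -0.422606)–(-1.25296, -0.8222, 0.92)  len=1.3426
  (v11,v13,v3) [+-+] → (-1.25296, -0.8222, 0.92)–(-0.8222, -0.8222, 1.1687)  len=0.4974
  (v12,v0,v14) [-+-] → (-0.8222, -0.8222, -1.1687)–(0, -0.8222, -1.36531)  len=0.8454
  (v13,v15,v3) [--+] → (0, -0.8222, 1.36531)–(-0.8222, -0.8222, 1.1687)  len=0.8454
  (v14,v0,v16) [-+-] → (0, -0.8222, -1.36531)–(0.8222, -0.8222, -1.1687)  len=0.8454
  (v15,v17,v3) [--+] → (0.8222, -0.8222, 1.1687)–(0, -0.8222, 1.36531)  len=0.8454
  (v16,v0,v1) [-++] → (0.8222, -0.8222, -1.1687)–(1.25296, -0.8222, -0.92)  len=0.4974
  (v16,v1,v17) [-+-] → (1.25296, -0.8222, -0.92)–(1.25296, -0.8222, 0.422606)  len=1.3426
  (v17,v1,v2) [-++] → (1.25296, -0.8222, 0.422606)–(1.25296, -0.8222, 0.92)  len=0.4974
  (v17,v2,v3) [-++] → (1.25296, -0.8222, 0.92)–(0.8222, -0.8222, 1.1687)  len=0.4974

Chained into 1 loop(s):
  loop 1: 12 segments, perimeter = 9.0511
Total perimeter = 9.051


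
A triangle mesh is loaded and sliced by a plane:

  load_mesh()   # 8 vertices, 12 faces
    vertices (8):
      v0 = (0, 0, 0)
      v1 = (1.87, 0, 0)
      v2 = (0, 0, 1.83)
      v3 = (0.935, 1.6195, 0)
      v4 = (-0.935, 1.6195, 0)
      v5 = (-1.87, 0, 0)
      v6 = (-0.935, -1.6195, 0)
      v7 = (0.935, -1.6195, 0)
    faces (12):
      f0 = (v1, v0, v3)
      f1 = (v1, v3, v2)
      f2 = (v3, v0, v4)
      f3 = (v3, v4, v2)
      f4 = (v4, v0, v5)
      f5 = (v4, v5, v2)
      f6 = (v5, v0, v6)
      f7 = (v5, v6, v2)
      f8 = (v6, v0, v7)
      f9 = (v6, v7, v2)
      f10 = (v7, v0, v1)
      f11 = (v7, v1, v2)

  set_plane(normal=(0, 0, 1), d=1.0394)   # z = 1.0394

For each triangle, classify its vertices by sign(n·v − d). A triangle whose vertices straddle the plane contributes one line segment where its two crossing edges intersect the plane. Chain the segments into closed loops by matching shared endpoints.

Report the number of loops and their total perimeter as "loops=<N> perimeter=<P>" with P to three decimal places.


Straddling triangles (6 of 12):
  (v1,v3,v2) [--+] → (0.40394, 0.699659, 1.0394)–(0.807881, 0, 1.0394)  len=0.8079
  (v3,v4,v2) [--+] → (-0.40394, 0.699659, 1.0394)–(0.40394, 0.699659, 1.0394)  len=0.8079
  (v4,v5,v2) [--+] → (-0.807881, 0, 1.0394)–(-0.40394, 0.699659, 1.0394)  len=0.8079
  (v5,v6,v2) [--+] → (-0.40394, -0.699659, 1.0394)–(-0.807881, 0, 1.0394)  len=0.8079
  (v6,v7,v2) [--+] → (0.40394, -0.699659, 1.0394)–(-0.40394, -0.699659, 1.0394)  len=0.8079
  (v7,v1,v2) [--+] → (0.807881, 0, 1.0394)–(0.40394, -0.699659, 1.0394)  len=0.8079

Chained into 1 loop(s):
  loop 1: 6 segments, perimeter = 4.8473
Total perimeter = 4.847

loops=1 perimeter=4.847


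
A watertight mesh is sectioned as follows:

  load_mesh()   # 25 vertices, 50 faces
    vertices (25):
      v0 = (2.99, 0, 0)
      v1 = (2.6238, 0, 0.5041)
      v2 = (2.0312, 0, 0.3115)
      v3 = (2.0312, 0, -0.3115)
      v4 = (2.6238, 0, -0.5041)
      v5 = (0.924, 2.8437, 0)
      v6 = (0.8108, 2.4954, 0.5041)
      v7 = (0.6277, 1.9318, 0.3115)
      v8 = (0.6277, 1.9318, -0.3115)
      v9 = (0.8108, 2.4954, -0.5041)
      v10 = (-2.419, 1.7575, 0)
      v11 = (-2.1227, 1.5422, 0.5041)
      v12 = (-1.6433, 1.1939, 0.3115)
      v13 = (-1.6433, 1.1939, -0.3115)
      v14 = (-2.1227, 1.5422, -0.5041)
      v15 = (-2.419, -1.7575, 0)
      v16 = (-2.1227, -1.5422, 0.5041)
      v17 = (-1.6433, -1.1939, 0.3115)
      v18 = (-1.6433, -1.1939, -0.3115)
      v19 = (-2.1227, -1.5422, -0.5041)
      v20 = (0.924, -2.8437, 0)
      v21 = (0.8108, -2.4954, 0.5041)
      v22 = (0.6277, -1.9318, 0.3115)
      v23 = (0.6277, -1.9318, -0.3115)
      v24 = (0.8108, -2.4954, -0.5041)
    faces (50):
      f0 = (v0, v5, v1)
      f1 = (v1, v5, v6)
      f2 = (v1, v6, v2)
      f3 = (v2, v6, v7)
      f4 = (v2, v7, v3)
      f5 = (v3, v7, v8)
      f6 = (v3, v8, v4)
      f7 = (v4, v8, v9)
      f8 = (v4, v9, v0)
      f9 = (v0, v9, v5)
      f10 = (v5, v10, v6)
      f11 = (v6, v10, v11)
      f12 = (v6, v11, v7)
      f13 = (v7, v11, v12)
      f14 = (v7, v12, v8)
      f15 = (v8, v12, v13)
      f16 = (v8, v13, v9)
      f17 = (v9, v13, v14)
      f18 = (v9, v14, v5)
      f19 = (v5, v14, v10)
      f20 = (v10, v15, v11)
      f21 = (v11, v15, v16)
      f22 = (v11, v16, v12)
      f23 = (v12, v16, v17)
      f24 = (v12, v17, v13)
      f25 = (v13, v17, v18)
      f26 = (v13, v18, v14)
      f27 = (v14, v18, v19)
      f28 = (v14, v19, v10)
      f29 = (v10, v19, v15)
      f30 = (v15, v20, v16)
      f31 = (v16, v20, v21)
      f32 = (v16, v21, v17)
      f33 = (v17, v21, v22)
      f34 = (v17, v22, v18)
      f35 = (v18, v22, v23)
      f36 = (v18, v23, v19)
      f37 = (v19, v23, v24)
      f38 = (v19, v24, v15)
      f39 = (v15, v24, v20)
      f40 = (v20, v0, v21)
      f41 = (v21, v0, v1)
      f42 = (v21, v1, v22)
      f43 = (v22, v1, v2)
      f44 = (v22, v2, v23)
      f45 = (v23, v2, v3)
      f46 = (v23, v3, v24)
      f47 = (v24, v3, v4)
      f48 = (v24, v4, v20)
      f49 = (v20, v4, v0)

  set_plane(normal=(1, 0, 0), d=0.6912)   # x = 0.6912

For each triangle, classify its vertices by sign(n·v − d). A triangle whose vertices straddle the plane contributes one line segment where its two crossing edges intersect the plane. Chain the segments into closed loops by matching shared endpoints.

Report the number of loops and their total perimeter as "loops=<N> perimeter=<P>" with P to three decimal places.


Straddling triangles (24 of 50):
  (v2,v6,v7) [++-] → (0.6912, 2.12726, 0.378295)–(0.6912, 1.8444, 0.3115)  len=0.2906
  (v2,v7,v3) [+-+] → (0.6912, 1.8444, 0.3115)–(0.6912, 1.8444, 0.283313)  len=0.0282
  (v3,v7,v8) [+--] → (0.6912, 1.8444, 0.283313)–(0.6912, 1.8444, -0.3115)  len=0.5948
  (v3,v8,v4) [+-+] → (0.6912, 1.8444, -0.3115)–(0.6912, 1.87035, -0.317627)  len=0.0267
  (v4,v8,v9) [+-+] → (0.6912, 1.87035, -0.317627)–(0.6912, 2.12726, -0.378295)  len=0.2640
  (v5,v10,v6) [+-+] → (0.6912, 2.76806, 0)–(0.6912, 2.46808, 0.485433)  len=0.5706
  (v6,v10,v11) [+--] → (0.6912, 2.46808, 0.485433)–(0.6912, 2.45654, 0.5041)  len=0.0219
  (v6,v11,v7) [+--] → (0.6912, 2.45654, 0.5041)–(0.6912, 2.12726, 0.378295)  len=0.3525
  (v8,v13,v9) [--+] → (0.6912, 2.43197, -0.494714)–(0.6912, 2.12726, -0.378295)  len=0.3262
  (v9,v13,v14) [+--] → (0.6912, 2.43197, -0.494714)–(0.6912, 2.45654, -0.5041)  len=0.0263
  (v9,v14,v5) [+-+] → (0.6912, 2.45654, -0.5041)–(0.6912, 2.74425, -0.0385186)  len=0.5473
  (v5,v14,v10) [+--] → (0.6912, 2.74425, -0.0385186)–(0.6912, 2.76806, 0)  len=0.0453
  (v15,v20,v16) [-+-] → (0.6912, -2.76806, 0)–(0.6912, -2.74425, 0.0385186)  len=0.0453
  (v16,v20,v21) [-++] → (0.6912, -2.74425, 0.0385186)–(0.6912, -2.45654, 0.5041)  len=0.5473
  (v16,v21,v17) [-+-] → (0.6912, -2.45654, 0.5041)–(0.6912, -2.43197, 0.494714)  len=0.0263
  (v17,v21,v22) [-+-] → (0.6912, -2.43197, 0.494714)–(0.6912, -2.12726, 0.378295)  len=0.3262
  (v19,v23,v24) [--+] → (0.6912, -2.12726, -0.378295)–(0.6912, -2.45654, -0.5041)  len=0.3525
  (v19,v24,v15) [-+-] → (0.6912, -2.45654, -0.5041)–(0.6912, -2.46808, -0.485433)  len=0.0219
  (v15,v24,v20) [-++] → (0.6912, -2.46808, -0.485433)–(0.6912, -2.76806, 0)  len=0.5706
  (v21,v1,v22) [++-] → (0.6912, -1.87035, 0.317627)–(0.6912, -2.12726, 0.378295)  len=0.2640
  (v22,v1,v2) [-++] → (0.6912, -1.87035, 0.317627)–(0.6912, -1.8444, 0.3115)  len=0.0267
  (v22,v2,v23) [-+-] → (0.6912, -1.8444, 0.3115)–(0.6912, -1.8444, -0.283313)  len=0.5948
  (v23,v2,v3) [-++] → (0.6912, -1.8444, -0.283313)–(0.6912, -1.8444, -0.3115)  len=0.0282
  (v23,v3,v24) [-++] → (0.6912, -1.8444, -0.3115)–(0.6912, -2.12726, -0.378295)  len=0.2906

Chained into 2 loop(s):
  loop 1: 12 segments, perimeter = 3.0944
  loop 2: 12 segments, perimeter = 3.0944
Total perimeter = 6.189

loops=2 perimeter=6.189


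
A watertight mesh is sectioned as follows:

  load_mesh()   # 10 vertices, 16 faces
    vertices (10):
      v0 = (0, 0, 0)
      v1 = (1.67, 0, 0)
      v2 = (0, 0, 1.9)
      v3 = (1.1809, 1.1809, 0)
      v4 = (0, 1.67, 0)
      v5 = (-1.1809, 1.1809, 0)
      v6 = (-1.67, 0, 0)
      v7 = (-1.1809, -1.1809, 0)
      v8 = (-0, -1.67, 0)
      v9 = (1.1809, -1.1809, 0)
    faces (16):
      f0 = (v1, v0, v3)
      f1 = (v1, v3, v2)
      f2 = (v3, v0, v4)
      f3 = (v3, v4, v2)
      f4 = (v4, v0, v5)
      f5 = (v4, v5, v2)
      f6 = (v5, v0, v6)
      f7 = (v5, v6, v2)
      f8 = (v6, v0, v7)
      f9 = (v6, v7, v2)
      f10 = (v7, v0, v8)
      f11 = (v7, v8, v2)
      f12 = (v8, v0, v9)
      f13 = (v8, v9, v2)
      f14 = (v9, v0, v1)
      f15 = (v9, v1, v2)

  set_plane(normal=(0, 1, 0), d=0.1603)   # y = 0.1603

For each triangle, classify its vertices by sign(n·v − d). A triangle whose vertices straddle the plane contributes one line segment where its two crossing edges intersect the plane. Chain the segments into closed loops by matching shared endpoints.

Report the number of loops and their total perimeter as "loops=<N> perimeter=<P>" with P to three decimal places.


loops=1 perimeter=7.934

Straddling triangles (8 of 16):
  (v1,v0,v3) [--+] → (0.1603, 0.1603, 0)–(1.60361, 0.1603, 0)  len=1.4433
  (v1,v3,v2) [-+-] → (1.60361, 0.1603, 0)–(0.1603, 0.1603, 1.64209)  len=2.1862
  (v3,v0,v4) [+-+] → (0.1603, 0.1603, 0)–(0, 0.1603, 0)  len=0.1603
  (v3,v4,v2) [++-] → (0, 0.1603, 1.71762)–(0.1603, 0.1603, 1.64209)  len=0.1772
  (v4,v0,v5) [+-+] → (0, 0.1603, 0)–(-0.1603, 0.1603, 0)  len=0.1603
  (v4,v5,v2) [++-] → (-0.1603, 0.1603, 1.64209)–(0, 0.1603, 1.71762)  len=0.1772
  (v5,v0,v6) [+--] → (-0.1603, 0.1603, 0)–(-1.60361, 0.1603, 0)  len=1.4433
  (v5,v6,v2) [+--] → (-1.60361, 0.1603, 0)–(-0.1603, 0.1603, 1.64209)  len=2.1862

Chained into 1 loop(s):
  loop 1: 8 segments, perimeter = 7.9341
Total perimeter = 7.934


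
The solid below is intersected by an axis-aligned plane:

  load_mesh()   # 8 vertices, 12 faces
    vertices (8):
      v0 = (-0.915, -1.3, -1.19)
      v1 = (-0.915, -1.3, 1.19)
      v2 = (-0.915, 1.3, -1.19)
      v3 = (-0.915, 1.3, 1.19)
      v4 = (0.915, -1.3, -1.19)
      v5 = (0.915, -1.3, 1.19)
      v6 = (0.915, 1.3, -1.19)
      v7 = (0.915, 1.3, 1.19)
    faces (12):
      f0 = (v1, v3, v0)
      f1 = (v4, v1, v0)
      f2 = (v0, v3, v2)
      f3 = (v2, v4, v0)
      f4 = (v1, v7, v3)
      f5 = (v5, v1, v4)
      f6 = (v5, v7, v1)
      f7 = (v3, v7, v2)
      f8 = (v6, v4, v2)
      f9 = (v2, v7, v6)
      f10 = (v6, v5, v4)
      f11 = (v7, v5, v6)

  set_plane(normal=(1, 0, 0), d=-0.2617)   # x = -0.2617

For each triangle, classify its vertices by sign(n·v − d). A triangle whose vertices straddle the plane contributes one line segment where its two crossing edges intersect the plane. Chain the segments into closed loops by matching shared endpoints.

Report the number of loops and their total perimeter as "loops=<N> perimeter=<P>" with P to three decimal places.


loops=1 perimeter=9.960

Straddling triangles (8 of 12):
  (v4,v1,v0) [+--] → (-0.2617, -1.3, 0.340353)–(-0.2617, -1.3, -1.19)  len=1.5304
  (v2,v4,v0) [-+-] → (-0.2617, 0.371814, -1.19)–(-0.2617, -1.3, -1.19)  len=1.6718
  (v1,v7,v3) [-+-] → (-0.2617, -0.371814, 1.19)–(-0.2617, 1.3, 1.19)  len=1.6718
  (v5,v1,v4) [+-+] → (-0.2617, -1.3, 1.19)–(-0.2617, -1.3, 0.340353)  len=0.8496
  (v5,v7,v1) [++-] → (-0.2617, -0.371814, 1.19)–(-0.2617, -1.3, 1.19)  len=0.9282
  (v3,v7,v2) [-+-] → (-0.2617, 1.3, 1.19)–(-0.2617, 1.3, -0.340353)  len=1.5304
  (v6,v4,v2) [++-] → (-0.2617, 0.371814, -1.19)–(-0.2617, 1.3, -1.19)  len=0.9282
  (v2,v7,v6) [-++] → (-0.2617, 1.3, -0.340353)–(-0.2617, 1.3, -1.19)  len=0.8496

Chained into 1 loop(s):
  loop 1: 8 segments, perimeter = 9.9600
Total perimeter = 9.960


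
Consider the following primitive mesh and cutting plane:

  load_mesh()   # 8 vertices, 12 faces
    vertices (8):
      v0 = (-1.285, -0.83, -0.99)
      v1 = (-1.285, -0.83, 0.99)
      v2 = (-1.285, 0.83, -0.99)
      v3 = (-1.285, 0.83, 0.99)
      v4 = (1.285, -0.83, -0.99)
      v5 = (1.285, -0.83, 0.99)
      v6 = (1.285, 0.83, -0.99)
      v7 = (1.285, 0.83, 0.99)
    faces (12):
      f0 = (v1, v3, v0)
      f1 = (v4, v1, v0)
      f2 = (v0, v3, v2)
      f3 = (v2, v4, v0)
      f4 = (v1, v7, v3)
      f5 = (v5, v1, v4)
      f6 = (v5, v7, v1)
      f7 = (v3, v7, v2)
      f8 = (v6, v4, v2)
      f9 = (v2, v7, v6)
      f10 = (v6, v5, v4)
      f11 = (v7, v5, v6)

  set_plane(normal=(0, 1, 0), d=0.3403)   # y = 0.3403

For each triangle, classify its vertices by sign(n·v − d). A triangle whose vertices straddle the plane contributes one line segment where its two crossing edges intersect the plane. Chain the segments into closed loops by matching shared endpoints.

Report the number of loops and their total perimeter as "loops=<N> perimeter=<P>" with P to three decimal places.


Straddling triangles (8 of 12):
  (v1,v3,v0) [-+-] → (-1.285, 0.3403, 0.99)–(-1.285, 0.3403, 0.4059)  len=0.5841
  (v0,v3,v2) [-++] → (-1.285, 0.3403, 0.4059)–(-1.285, 0.3403, -0.99)  len=1.3959
  (v2,v4,v0) [+--] → (-0.52685, 0.3403, -0.99)–(-1.285, 0.3403, -0.99)  len=0.7581
  (v1,v7,v3) [-++] → (0.52685, 0.3403, 0.99)–(-1.285, 0.3403, 0.99)  len=1.8118
  (v5,v7,v1) [-+-] → (1.285, 0.3403, 0.99)–(0.52685, 0.3403, 0.99)  len=0.7581
  (v6,v4,v2) [+-+] → (1.285, 0.3403, -0.99)–(-0.52685, 0.3403, -0.99)  len=1.8118
  (v6,v5,v4) [+--] → (1.285, 0.3403, -0.4059)–(1.285, 0.3403, -0.99)  len=0.5841
  (v7,v5,v6) [+-+] → (1.285, 0.3403, 0.99)–(1.285, 0.3403, -0.4059)  len=1.3959

Chained into 1 loop(s):
  loop 1: 8 segments, perimeter = 9.1000
Total perimeter = 9.100

loops=1 perimeter=9.100


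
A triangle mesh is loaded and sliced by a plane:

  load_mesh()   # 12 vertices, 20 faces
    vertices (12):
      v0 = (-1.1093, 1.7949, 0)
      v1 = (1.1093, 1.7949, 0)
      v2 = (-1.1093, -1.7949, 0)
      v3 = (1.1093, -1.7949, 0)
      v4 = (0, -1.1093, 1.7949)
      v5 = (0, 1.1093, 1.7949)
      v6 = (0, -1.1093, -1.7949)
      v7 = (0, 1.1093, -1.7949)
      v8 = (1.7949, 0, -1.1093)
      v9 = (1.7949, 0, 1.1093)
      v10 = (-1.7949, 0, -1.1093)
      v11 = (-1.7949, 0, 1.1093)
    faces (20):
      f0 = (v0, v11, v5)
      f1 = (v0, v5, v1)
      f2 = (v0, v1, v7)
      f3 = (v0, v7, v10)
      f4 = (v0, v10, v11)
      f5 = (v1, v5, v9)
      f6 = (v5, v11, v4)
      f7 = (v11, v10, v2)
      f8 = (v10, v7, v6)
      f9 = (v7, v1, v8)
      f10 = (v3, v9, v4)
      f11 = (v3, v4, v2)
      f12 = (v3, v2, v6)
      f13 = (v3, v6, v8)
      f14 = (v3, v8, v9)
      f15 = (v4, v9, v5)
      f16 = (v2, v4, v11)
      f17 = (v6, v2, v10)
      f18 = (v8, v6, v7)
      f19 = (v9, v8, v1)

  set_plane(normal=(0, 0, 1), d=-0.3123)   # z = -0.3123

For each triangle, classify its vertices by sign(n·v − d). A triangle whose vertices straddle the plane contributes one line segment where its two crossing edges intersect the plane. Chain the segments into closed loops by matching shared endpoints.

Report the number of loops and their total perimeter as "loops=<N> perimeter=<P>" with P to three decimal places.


Straddling triangles (10 of 20):
  (v0,v1,v7) [++-] → (0.91629, 1.67561, -0.3123)–(-0.91629, 1.67561, -0.3123)  len=1.8326
  (v0,v7,v10) [+--] → (-0.91629, 1.67561, -0.3123)–(-1.30232, 1.28958, -0.3123)  len=0.5459
  (v0,v10,v11) [+-+] → (-1.30232, 1.28958, -0.3123)–(-1.7949, 0, -0.3123)  len=1.3805
  (v11,v10,v2) [+-+] → (-1.7949, 0, -0.3123)–(-1.30232, -1.28958, -0.3123)  len=1.3805
  (v7,v1,v8) [-+-] → (0.91629, 1.67561, -0.3123)–(1.30232, 1.28958, -0.3123)  len=0.5459
  (v3,v2,v6) [++-] → (-0.91629, -1.67561, -0.3123)–(0.91629, -1.67561, -0.3123)  len=1.8326
  (v3,v6,v8) [+--] → (0.91629, -1.67561, -0.3123)–(1.30232, -1.28958, -0.3123)  len=0.5459
  (v3,v8,v9) [+-+] → (1.30232, -1.28958, -0.3123)–(1.7949, 0, -0.3123)  len=1.3805
  (v6,v2,v10) [-+-] → (-0.91629, -1.67561, -0.3123)–(-1.30232, -1.28958, -0.3123)  len=0.5459
  (v9,v8,v1) [+-+] → (1.7949, 0, -0.3123)–(1.30232, 1.28958, -0.3123)  len=1.3805

Chained into 1 loop(s):
  loop 1: 10 segments, perimeter = 11.3707
Total perimeter = 11.371

loops=1 perimeter=11.371


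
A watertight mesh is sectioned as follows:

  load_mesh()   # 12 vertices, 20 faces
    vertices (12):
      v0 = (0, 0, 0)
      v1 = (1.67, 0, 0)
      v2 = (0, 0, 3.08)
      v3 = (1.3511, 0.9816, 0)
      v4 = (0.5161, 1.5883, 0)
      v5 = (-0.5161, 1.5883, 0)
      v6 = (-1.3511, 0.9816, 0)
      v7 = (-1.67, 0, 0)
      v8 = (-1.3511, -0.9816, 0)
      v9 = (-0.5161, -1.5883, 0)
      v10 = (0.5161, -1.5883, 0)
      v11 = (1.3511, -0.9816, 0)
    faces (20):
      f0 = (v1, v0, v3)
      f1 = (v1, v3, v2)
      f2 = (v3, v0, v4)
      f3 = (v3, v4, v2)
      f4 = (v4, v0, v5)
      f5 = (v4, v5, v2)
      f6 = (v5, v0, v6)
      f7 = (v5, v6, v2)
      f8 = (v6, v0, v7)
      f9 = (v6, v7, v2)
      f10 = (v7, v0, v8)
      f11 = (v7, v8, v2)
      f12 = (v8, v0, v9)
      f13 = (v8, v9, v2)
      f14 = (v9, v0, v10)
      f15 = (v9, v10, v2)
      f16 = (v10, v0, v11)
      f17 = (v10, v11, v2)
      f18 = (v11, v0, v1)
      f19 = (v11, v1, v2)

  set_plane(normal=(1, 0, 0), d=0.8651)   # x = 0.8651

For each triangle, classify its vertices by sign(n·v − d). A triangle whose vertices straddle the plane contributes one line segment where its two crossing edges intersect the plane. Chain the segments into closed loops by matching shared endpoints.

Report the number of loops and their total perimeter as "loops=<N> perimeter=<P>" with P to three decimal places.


loops=1 perimeter=6.763

Straddling triangles (8 of 20):
  (v1,v0,v3) [+-+] → (0.8651, 0, 0)–(0.8651, 0.628512, 0)  len=0.6285
  (v1,v3,v2) [++-] → (0.8651, 0.628512, 1.1079)–(0.8651, 0, 1.48449)  len=0.7327
  (v3,v0,v4) [+--] → (0.8651, 0.628512, 0)–(0.8651, 1.33472, 0)  len=0.7062
  (v3,v4,v2) [+--] → (0.8651, 1.33472, 0)–(0.8651, 0.628512, 1.1079)  len=1.3138
  (v10,v0,v11) [--+] → (0.8651, -0.628512, 0)–(0.8651, -1.33472, 0)  len=0.7062
  (v10,v11,v2) [-+-] → (0.8651, -1.33472, 0)–(0.8651, -0.628512, 1.1079)  len=1.3138
  (v11,v0,v1) [+-+] → (0.8651, -0.628512, 0)–(0.8651, 0, 0)  len=0.6285
  (v11,v1,v2) [++-] → (0.8651, 0, 1.48449)–(0.8651, -0.628512, 1.1079)  len=0.7327

Chained into 1 loop(s):
  loop 1: 8 segments, perimeter = 6.7625
Total perimeter = 6.763
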